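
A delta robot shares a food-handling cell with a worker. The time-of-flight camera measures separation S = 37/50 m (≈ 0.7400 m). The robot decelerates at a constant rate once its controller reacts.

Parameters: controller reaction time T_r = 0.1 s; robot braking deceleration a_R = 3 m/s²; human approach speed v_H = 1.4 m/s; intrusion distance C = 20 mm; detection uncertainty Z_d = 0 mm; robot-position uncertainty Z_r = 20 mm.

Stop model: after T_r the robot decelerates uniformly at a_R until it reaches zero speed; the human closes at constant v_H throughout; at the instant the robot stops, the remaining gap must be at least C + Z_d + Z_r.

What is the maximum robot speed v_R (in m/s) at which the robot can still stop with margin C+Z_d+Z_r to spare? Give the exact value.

v_R_max = 4/5 m/s = 0.8000 m/s

at the boundary: (1/6)·v² + (17/30)·v + (-14/25) = 0
  disc = (17/30)² − 4·(1/6)·(-14/25) = 25/36 ; √disc = 5/6
  v_R = (−(17/30) + 5/6) / (2·(1/6)) = 4/5 m/s
check:
stop time T_s = (4/5)/3 = 0.2667 s
reaction-phase robot travel = 0.8000·0.1000 = 0.0800 m
robot under decel: 0.8000²/(2·3.0000) = 0.1067 m
human over T_r+T_s: 1.4000·(0.1000+0.2667) = 0.5133 m
residual clearance needed = 0.0200+0.0000+0.0200 = 0.0400 m
sum ≈ 0.0800+0.1067+0.5133+0.0400 ≈ 0.7400 m = S ✓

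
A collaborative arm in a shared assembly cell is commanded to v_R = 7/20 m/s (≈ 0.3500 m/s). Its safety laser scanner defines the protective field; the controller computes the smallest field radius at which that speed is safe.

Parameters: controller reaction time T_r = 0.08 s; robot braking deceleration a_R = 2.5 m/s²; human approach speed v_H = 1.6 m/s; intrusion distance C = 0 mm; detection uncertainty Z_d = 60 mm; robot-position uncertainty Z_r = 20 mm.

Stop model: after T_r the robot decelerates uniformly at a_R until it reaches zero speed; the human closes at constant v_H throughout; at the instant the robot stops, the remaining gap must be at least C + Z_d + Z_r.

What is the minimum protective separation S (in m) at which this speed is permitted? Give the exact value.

S_min = 969/2000 m = 0.4845 m

stop time T_s = (7/20)/(5/2) = 0.1400 s
reaction-phase robot travel = 0.3500·0.0800 = 0.0280 m
robot covers 0.3500·0.1400 − ½·2.5000·0.1400² = 0.0245 m while stopping
person approaches 1.6000·(0.0800+0.1400) = 0.3520 m
C+Z_d+Z_r = 0.0000+0.0600+0.0200 = 0.0800 m
S_min ≈ 0.0280+0.0245+0.3520+0.0800  ⇒  S_min = 969/2000 m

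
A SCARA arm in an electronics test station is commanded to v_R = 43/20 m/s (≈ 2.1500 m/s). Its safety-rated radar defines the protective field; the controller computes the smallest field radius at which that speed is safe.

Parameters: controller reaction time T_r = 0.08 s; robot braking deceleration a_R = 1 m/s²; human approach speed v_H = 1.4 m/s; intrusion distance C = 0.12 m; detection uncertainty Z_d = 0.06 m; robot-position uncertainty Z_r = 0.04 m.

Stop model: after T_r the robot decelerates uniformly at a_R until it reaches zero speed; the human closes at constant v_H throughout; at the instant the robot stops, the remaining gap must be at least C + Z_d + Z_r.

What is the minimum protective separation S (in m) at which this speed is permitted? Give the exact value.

S_min = 23301/4000 m = 5.8252 m

T_s = v_R/a_R = (43/20)/1 = 2.1500 s
robot in T_r: 2.1500·0.0800 = 0.1720 m
robot under decel: 2.1500²/(2·1.0000) = 2.3112 m
human over T_r+T_s: 1.4000·(0.0800+2.1500) = 3.1220 m
margins: 0.1200+0.0600+0.0400 = 0.2200 m
S_min ≈ 0.1720+2.3112+3.1220+0.2200  ⇒  S_min = 23301/4000 m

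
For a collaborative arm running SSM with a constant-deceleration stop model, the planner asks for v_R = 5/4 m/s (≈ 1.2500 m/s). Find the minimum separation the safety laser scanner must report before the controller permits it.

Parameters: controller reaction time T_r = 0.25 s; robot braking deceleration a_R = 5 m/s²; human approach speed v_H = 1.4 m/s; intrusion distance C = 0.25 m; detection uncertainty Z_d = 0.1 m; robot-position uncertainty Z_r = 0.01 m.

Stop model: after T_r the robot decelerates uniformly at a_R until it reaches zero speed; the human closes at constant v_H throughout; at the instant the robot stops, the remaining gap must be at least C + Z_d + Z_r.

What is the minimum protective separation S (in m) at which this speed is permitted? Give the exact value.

T_s = v_R/a_R = (5/4)/5 = 0.2500 s
robot covers v_R·T_r = 1.2500·0.2500 = 0.3125 m before braking
robot covers 1.2500·0.2500 − ½·5.0000·0.2500² = 0.1562 m while stopping
human closes 1.4000·0.5000 = 0.7000 m
C+Z_d+Z_r = 0.2500+0.1000+0.0100 = 0.3600 m
S_min ≈ 0.3125+0.1562+0.7000+0.3600  ⇒  S_min = 1223/800 m

S_min = 1223/800 m = 1.5288 m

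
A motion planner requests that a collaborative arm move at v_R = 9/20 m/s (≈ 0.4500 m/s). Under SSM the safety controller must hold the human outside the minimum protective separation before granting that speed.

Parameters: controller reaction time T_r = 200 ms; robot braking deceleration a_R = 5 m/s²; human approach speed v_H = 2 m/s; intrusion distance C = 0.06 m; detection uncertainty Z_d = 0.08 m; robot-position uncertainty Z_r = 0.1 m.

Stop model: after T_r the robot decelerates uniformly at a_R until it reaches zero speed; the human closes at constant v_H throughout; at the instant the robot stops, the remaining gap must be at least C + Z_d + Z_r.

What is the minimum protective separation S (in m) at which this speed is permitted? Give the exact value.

T_s = v_R/a_R = (9/20)/5 = 0.0900 s
robot covers v_R·T_r = 0.4500·0.2000 = 0.0900 m before braking
robot under decel: 0.4500²/(2·5.0000) = 0.0203 m
person approaches 2.0000·(0.2000+0.0900) = 0.5800 m
C+Z_d+Z_r = 0.0600+0.0800+0.1000 = 0.2400 m
S_min ≈ 0.0900+0.0203+0.5800+0.2400  ⇒  S_min = 3721/4000 m

S_min = 3721/4000 m = 0.9303 m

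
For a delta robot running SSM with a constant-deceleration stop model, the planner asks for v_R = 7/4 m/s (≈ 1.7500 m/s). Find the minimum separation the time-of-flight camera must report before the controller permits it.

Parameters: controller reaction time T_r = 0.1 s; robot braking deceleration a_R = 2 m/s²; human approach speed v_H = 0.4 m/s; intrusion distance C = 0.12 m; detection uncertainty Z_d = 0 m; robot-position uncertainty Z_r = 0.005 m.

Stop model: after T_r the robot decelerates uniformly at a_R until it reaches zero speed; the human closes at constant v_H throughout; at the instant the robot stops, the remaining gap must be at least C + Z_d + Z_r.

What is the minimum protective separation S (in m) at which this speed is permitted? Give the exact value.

braking lasts T_s = (7/4)/2 = 0.8750 s
robot in T_r: 1.7500·0.1000 = 0.1750 m
robot under decel: 1.7500²/(2·2.0000) = 0.7656 m
human closes 0.4000·0.9750 = 0.3900 m
margins: 0.1200+0.0000+0.0050 = 0.1250 m
S_min ≈ 0.1750+0.7656+0.3900+0.1250  ⇒  S_min = 2329/1600 m

S_min = 2329/1600 m = 1.4556 m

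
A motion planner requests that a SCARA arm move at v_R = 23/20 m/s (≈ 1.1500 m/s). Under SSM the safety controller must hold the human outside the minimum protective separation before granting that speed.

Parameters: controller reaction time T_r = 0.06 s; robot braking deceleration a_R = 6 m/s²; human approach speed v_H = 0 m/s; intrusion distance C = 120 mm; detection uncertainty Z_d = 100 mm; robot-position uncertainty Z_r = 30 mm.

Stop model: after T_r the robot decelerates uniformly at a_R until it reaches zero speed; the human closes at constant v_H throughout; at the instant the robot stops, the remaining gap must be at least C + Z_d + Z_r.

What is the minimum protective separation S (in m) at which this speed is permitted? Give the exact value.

stop time T_s = (23/20)/6 = 0.1917 s
robot in T_r: 1.1500·0.0600 = 0.0690 m
braking distance = 1.1500²/(2·6.0000) = 0.1102 m
human over T_r+T_s: 0.0000·(0.0600+0.1917) = 0.0000 m
C+Z_d+Z_r = 0.1200+0.1000+0.0300 = 0.2500 m
S_min ≈ 0.0690+0.1102+0.0000+0.2500  ⇒  S_min = 10301/24000 m

S_min = 10301/24000 m = 0.4292 m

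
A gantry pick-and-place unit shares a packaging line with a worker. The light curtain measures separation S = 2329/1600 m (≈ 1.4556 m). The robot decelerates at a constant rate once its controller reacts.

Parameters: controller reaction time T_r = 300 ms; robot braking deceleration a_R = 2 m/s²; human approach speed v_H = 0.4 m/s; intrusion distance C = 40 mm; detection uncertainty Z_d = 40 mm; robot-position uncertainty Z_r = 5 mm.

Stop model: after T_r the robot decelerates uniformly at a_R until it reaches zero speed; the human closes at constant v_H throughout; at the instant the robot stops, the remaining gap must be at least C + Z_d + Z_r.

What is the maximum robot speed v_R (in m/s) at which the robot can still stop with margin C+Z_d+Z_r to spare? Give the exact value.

quadratic (1/4)·v² + (1/2)·v + (-2001/1600) = 0
  disc = (1/2)² − 4·(1/4)·(-2001/1600) = 2401/1600 ; √disc = 49/40
  v_R = (−(1/2) + 49/40) / (2·(1/4)) = 29/20 m/s
check:
braking lasts T_s = (29/20)/2 = 0.7250 s
robot covers v_R·T_r = 1.4500·0.3000 = 0.4350 m before braking
robot covers 1.4500·0.7250 − ½·2.0000·0.7250² = 0.5256 m while stopping
human closes 0.4000·1.0250 = 0.4100 m
residual clearance needed = 0.0400+0.0400+0.0050 = 0.0850 m
sum ≈ 0.4350+0.5256+0.4100+0.0850 ≈ 1.4556 m = S ✓

v_R_max = 29/20 m/s = 1.4500 m/s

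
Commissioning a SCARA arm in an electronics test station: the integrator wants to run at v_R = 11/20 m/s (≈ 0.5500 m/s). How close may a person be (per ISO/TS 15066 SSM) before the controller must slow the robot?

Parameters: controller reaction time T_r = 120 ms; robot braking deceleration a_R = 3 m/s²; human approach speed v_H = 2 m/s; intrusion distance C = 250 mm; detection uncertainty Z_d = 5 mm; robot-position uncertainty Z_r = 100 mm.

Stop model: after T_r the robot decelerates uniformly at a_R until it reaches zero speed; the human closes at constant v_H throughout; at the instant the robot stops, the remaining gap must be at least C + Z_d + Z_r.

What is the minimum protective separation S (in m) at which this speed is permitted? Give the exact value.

T_s = v_R/a_R = (11/20)/3 = 0.1833 s
robot in T_r: 0.5500·0.1200 = 0.0660 m
robot covers 0.5500·0.1833 − ½·3.0000·0.1833² = 0.0504 m while stopping
human over T_r+T_s: 2.0000·(0.1200+0.1833) = 0.6067 m
margins: 0.2500+0.0050+0.1000 = 0.3550 m
S_min ≈ 0.0660+0.0504+0.6067+0.3550  ⇒  S_min = 12937/12000 m

S_min = 12937/12000 m = 1.0781 m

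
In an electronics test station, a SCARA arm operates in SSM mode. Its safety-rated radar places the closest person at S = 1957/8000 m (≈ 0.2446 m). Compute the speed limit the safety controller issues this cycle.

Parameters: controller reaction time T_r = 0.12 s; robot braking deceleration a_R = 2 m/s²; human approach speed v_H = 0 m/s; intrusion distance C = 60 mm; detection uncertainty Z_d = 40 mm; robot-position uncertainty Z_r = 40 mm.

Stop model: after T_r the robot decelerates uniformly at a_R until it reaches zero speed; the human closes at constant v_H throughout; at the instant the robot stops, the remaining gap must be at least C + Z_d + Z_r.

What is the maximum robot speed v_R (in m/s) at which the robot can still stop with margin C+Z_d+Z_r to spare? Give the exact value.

quadratic (1/4)·v² + (3/25)·v + (-837/8000) = 0
  disc = (3/25)² − 4·(1/4)·(-837/8000) = 4761/40000 ; √disc = 69/200
  v_R = (−(3/25) + 69/200) / (2·(1/4)) = 9/20 m/s
check:
stop time T_s = (9/20)/2 = 0.2250 s
robot in T_r: 0.4500·0.1200 = 0.0540 m
robot covers 0.4500·0.2250 − ½·2.0000·0.2250² = 0.0506 m while stopping
human over T_r+T_s: 0.0000·(0.1200+0.2250) = 0.0000 m
margins: 0.0600+0.0400+0.0400 = 0.1400 m
sum ≈ 0.0540+0.0506+0.0000+0.1400 ≈ 0.2446 m = S ✓

v_R_max = 9/20 m/s = 0.4500 m/s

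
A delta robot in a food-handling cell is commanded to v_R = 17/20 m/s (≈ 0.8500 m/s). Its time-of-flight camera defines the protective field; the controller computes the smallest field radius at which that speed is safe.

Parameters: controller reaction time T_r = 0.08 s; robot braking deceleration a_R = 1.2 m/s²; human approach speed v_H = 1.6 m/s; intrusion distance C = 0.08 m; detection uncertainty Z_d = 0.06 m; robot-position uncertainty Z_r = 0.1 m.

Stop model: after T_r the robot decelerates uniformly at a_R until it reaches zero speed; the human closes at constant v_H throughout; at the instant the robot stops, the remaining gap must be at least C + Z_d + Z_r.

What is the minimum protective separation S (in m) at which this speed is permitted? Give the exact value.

S_min = 14963/8000 m = 1.8704 m

stop time T_s = (17/20)/(6/5) = 0.7083 s
robot covers v_R·T_r = 0.8500·0.0800 = 0.0680 m before braking
braking distance = 0.8500²/(2·1.2000) = 0.3010 m
human closes 1.6000·0.7883 = 1.2613 m
C+Z_d+Z_r = 0.0800+0.0600+0.1000 = 0.2400 m
S_min ≈ 0.0680+0.3010+1.2613+0.2400  ⇒  S_min = 14963/8000 m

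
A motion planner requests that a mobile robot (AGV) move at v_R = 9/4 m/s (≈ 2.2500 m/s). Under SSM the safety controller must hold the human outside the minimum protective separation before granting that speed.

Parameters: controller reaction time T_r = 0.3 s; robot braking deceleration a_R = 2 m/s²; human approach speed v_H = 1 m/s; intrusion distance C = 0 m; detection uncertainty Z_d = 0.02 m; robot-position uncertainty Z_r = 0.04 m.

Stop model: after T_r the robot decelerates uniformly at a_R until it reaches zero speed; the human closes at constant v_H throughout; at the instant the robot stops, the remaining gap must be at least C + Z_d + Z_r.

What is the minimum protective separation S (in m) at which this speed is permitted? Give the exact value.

braking lasts T_s = (9/4)/2 = 1.1250 s
robot in T_r: 2.2500·0.3000 = 0.6750 m
robot covers 2.2500·1.1250 − ½·2.0000·1.1250² = 1.2656 m while stopping
person approaches 1.0000·(0.3000+1.1250) = 1.4250 m
margins: 0.0000+0.0200+0.0400 = 0.0600 m
S_min ≈ 0.6750+1.2656+1.4250+0.0600  ⇒  S_min = 5481/1600 m

S_min = 5481/1600 m = 3.4256 m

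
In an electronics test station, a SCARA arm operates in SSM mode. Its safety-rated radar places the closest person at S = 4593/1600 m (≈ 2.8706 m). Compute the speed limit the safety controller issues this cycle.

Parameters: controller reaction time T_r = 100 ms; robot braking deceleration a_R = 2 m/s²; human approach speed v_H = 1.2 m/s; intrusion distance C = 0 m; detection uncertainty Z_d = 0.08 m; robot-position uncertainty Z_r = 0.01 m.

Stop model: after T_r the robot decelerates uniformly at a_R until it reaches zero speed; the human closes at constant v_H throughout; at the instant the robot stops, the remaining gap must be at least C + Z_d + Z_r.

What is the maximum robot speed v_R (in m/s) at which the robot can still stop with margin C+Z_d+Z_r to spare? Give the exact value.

v_R_max = 43/20 m/s = 2.1500 m/s

collect terms ⇒ (1/4)·v_R² + (7/10)·v_R + (-4257/1600) = 0
  disc = (7/10)² − 4·(1/4)·(-4257/1600) = 5041/1600 ; √disc = 71/40
  v_R = (−(7/10) + 71/40) / (2·(1/4)) = 43/20 m/s
check:
stop time T_s = (43/20)/2 = 1.0750 s
robot covers v_R·T_r = 2.1500·0.1000 = 0.2150 m before braking
robot covers 2.1500·1.0750 − ½·2.0000·1.0750² = 1.1556 m while stopping
human over T_r+T_s: 1.2000·(0.1000+1.0750) = 1.4100 m
margins: 0.0000+0.0800+0.0100 = 0.0900 m
sum ≈ 0.2150+1.1556+1.4100+0.0900 ≈ 2.8706 m = S ✓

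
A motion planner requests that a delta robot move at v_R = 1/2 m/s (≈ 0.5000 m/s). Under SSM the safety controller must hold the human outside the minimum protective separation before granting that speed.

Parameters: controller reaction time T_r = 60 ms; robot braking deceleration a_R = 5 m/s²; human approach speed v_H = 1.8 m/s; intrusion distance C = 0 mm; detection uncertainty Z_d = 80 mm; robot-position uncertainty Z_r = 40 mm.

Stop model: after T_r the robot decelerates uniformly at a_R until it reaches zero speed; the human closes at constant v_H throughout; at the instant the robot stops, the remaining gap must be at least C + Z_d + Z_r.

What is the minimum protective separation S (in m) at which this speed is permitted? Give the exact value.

S_min = 463/1000 m = 0.4630 m

T_s = v_R/a_R = (1/2)/5 = 0.1000 s
robot covers v_R·T_r = 0.5000·0.0600 = 0.0300 m before braking
braking distance = 0.5000²/(2·5.0000) = 0.0250 m
person approaches 1.8000·(0.0600+0.1000) = 0.2880 m
residual clearance needed = 0.0000+0.0800+0.0400 = 0.1200 m
S_min ≈ 0.0300+0.0250+0.2880+0.1200  ⇒  S_min = 463/1000 m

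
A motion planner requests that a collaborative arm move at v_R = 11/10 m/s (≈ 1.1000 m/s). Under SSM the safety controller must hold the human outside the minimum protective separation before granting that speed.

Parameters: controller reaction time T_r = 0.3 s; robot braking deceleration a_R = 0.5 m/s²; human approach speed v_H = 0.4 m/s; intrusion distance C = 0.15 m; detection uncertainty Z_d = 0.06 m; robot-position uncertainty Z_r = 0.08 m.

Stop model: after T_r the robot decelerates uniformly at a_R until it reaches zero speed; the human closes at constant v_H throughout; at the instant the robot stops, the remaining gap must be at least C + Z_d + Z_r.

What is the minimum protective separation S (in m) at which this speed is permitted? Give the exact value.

S_min = 283/100 m = 2.8300 m

braking lasts T_s = (11/10)/(1/2) = 2.2000 s
robot in T_r: 1.1000·0.3000 = 0.3300 m
robot under decel: 1.1000²/(2·0.5000) = 1.2100 m
person approaches 0.4000·(0.3000+2.2000) = 1.0000 m
C+Z_d+Z_r = 0.1500+0.0600+0.0800 = 0.2900 m
S_min ≈ 0.3300+1.2100+1.0000+0.2900  ⇒  S_min = 283/100 m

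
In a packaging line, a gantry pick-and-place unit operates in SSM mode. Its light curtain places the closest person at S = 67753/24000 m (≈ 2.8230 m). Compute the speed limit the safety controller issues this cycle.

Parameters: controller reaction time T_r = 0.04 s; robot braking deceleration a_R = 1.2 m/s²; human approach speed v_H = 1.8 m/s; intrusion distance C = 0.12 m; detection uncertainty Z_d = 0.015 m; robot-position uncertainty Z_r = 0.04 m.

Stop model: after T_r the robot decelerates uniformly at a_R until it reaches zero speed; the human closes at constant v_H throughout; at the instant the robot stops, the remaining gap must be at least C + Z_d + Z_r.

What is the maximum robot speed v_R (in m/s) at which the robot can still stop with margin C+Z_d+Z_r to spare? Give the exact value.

v_R_max = 5/4 m/s = 1.2500 m/s

quadratic (5/12)·v² + (77/50)·v + (-2473/960) = 0
  disc = (77/50)² − 4·(5/12)·(-2473/960) = 2399401/360000 ; √disc = 1549/600
  v_R = (−(77/50) + 1549/600) / (2·(5/12)) = 5/4 m/s
check:
braking lasts T_s = (5/4)/(6/5) = 1.0417 s
reaction-phase robot travel = 1.2500·0.0400 = 0.0500 m
robot under decel: 1.2500²/(2·1.2000) = 0.6510 m
human closes 1.8000·1.0817 = 1.9470 m
residual clearance needed = 0.1200+0.0150+0.0400 = 0.1750 m
sum ≈ 0.0500+0.6510+1.9470+0.1750 ≈ 2.8230 m = S ✓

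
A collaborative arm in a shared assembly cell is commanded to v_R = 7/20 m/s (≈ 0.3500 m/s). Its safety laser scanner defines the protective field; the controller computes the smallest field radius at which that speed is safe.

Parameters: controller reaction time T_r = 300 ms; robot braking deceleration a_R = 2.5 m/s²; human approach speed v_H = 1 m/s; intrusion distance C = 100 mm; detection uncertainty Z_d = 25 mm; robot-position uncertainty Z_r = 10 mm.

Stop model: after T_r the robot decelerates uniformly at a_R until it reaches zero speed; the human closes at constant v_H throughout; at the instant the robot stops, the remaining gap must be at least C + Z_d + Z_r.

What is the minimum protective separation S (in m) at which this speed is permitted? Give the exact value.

S_min = 1409/2000 m = 0.7045 m

T_s = v_R/a_R = (7/20)/(5/2) = 0.1400 s
reaction-phase robot travel = 0.3500·0.3000 = 0.1050 m
robot covers 0.3500·0.1400 − ½·2.5000·0.1400² = 0.0245 m while stopping
person approaches 1.0000·(0.3000+0.1400) = 0.4400 m
C+Z_d+Z_r = 0.1000+0.0250+0.0100 = 0.1350 m
S_min ≈ 0.1050+0.0245+0.4400+0.1350  ⇒  S_min = 1409/2000 m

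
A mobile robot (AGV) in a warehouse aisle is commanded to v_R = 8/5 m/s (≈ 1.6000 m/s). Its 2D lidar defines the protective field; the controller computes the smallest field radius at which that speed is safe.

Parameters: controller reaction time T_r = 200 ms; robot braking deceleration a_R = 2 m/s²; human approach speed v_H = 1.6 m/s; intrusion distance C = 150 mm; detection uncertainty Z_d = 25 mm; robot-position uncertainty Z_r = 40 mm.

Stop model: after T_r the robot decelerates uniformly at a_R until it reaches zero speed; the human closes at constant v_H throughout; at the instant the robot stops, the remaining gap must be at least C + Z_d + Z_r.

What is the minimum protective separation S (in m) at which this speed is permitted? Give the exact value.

S_min = 111/40 m = 2.7750 m

braking lasts T_s = (8/5)/2 = 0.8000 s
robot in T_r: 1.6000·0.2000 = 0.3200 m
robot covers 1.6000·0.8000 − ½·2.0000·0.8000² = 0.6400 m while stopping
human closes 1.6000·1.0000 = 1.6000 m
C+Z_d+Z_r = 0.1500+0.0250+0.0400 = 0.2150 m
S_min ≈ 0.3200+0.6400+1.6000+0.2150  ⇒  S_min = 111/40 m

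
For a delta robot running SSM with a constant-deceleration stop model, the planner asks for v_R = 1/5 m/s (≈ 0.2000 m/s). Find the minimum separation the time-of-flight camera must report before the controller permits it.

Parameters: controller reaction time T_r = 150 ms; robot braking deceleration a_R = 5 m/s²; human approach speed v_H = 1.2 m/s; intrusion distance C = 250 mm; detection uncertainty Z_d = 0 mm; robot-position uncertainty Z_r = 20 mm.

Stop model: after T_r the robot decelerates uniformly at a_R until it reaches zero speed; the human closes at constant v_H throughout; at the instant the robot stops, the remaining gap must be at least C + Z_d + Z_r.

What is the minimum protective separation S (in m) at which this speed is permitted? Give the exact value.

stop time T_s = (1/5)/5 = 0.0400 s
reaction-phase robot travel = 0.2000·0.1500 = 0.0300 m
braking distance = 0.2000²/(2·5.0000) = 0.0040 m
human over T_r+T_s: 1.2000·(0.1500+0.0400) = 0.2280 m
C+Z_d+Z_r = 0.2500+0.0000+0.0200 = 0.2700 m
S_min ≈ 0.0300+0.0040+0.2280+0.2700  ⇒  S_min = 133/250 m

S_min = 133/250 m = 0.5320 m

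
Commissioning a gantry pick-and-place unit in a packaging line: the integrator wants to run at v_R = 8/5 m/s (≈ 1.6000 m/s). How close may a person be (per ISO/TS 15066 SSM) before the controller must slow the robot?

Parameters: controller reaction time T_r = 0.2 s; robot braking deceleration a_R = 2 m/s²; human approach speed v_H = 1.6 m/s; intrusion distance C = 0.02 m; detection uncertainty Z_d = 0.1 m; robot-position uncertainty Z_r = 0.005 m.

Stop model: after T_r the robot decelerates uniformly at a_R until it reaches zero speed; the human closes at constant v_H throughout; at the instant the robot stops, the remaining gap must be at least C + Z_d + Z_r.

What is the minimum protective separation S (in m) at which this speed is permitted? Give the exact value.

stop time T_s = (8/5)/2 = 0.8000 s
robot covers v_R·T_r = 1.6000·0.2000 = 0.3200 m before braking
robot covers 1.6000·0.8000 − ½·2.0000·0.8000² = 0.6400 m while stopping
person approaches 1.6000·(0.2000+0.8000) = 1.6000 m
C+Z_d+Z_r = 0.0200+0.1000+0.0050 = 0.1250 m
S_min ≈ 0.3200+0.6400+1.6000+0.1250  ⇒  S_min = 537/200 m

S_min = 537/200 m = 2.6850 m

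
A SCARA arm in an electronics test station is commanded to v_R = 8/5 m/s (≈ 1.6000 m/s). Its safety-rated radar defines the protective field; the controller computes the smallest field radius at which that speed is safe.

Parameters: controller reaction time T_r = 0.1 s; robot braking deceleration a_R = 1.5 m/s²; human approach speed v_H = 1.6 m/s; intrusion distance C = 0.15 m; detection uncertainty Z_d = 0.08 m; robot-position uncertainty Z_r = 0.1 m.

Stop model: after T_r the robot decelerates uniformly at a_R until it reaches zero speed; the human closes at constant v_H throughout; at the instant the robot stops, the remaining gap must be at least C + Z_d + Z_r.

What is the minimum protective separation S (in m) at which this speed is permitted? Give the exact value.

braking lasts T_s = (8/5)/(3/2) = 1.0667 s
reaction-phase robot travel = 1.6000·0.1000 = 0.1600 m
robot covers 1.6000·1.0667 − ½·1.5000·1.0667² = 0.8533 m while stopping
human over T_r+T_s: 1.6000·(0.1000+1.0667) = 1.8667 m
margins: 0.1500+0.0800+0.1000 = 0.3300 m
S_min ≈ 0.1600+0.8533+1.8667+0.3300  ⇒  S_min = 321/100 m

S_min = 321/100 m = 3.2100 m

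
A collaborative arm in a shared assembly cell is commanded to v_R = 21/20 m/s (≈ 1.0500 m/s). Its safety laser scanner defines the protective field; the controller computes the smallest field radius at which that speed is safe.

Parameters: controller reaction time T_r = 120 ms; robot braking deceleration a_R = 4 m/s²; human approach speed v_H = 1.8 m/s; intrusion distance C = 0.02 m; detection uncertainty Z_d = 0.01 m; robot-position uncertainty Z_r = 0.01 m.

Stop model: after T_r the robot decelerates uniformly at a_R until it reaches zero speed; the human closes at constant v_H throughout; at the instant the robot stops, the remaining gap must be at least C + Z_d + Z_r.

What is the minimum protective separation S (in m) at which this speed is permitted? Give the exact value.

braking lasts T_s = (21/20)/4 = 0.2625 s
robot covers v_R·T_r = 1.0500·0.1200 = 0.1260 m before braking
braking distance = 1.0500²/(2·4.0000) = 0.1378 m
human closes 1.8000·0.3825 = 0.6885 m
margins: 0.0200+0.0100+0.0100 = 0.0400 m
S_min ≈ 0.1260+0.1378+0.6885+0.0400  ⇒  S_min = 15877/16000 m

S_min = 15877/16000 m = 0.9923 m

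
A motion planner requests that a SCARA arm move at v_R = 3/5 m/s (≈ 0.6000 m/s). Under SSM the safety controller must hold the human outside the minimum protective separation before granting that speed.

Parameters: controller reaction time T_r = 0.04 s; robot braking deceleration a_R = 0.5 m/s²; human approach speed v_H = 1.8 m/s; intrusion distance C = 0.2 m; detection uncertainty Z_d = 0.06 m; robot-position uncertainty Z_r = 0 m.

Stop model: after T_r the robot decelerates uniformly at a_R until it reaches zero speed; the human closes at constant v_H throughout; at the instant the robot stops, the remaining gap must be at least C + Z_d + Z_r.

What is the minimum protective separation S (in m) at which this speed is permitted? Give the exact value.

S_min = 719/250 m = 2.8760 m

T_s = v_R/a_R = (3/5)/(1/2) = 1.2000 s
robot covers v_R·T_r = 0.6000·0.0400 = 0.0240 m before braking
robot under decel: 0.6000²/(2·0.5000) = 0.3600 m
human closes 1.8000·1.2400 = 2.2320 m
margins: 0.2000+0.0600+0.0000 = 0.2600 m
S_min ≈ 0.0240+0.3600+2.2320+0.2600  ⇒  S_min = 719/250 m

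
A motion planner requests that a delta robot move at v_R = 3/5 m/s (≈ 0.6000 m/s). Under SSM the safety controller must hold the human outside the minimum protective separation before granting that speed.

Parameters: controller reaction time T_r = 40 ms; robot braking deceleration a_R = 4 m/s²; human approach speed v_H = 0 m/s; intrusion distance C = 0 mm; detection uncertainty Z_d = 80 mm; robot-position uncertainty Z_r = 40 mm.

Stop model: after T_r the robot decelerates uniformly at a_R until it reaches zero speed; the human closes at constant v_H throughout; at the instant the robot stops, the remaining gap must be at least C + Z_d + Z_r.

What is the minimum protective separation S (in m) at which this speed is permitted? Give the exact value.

T_s = v_R/a_R = (3/5)/4 = 0.1500 s
reaction-phase robot travel = 0.6000·0.0400 = 0.0240 m
braking distance = 0.6000²/(2·4.0000) = 0.0450 m
person approaches 0.0000·(0.0400+0.1500) = 0.0000 m
residual clearance needed = 0.0000+0.0800+0.0400 = 0.1200 m
S_min ≈ 0.0240+0.0450+0.0000+0.1200  ⇒  S_min = 189/1000 m

S_min = 189/1000 m = 0.1890 m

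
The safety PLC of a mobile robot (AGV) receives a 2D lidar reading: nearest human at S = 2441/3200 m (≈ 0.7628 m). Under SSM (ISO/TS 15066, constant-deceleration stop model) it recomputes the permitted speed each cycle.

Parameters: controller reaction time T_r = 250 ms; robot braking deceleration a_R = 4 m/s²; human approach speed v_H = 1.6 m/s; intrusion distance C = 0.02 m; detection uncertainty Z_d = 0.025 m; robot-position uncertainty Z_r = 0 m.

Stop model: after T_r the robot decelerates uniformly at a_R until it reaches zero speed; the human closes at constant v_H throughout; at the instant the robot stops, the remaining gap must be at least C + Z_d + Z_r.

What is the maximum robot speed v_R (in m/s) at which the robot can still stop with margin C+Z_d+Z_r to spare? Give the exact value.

v_R_max = 9/20 m/s = 0.4500 m/s

at the boundary: (1/8)·v² + (13/20)·v + (-1017/3200) = 0
  disc = (13/20)² − 4·(1/8)·(-1017/3200) = 3721/6400 ; √disc = 61/80
  v_R = (−(13/20) + 61/80) / (2·(1/8)) = 9/20 m/s
check:
braking lasts T_s = (9/20)/4 = 0.1125 s
robot in T_r: 0.4500·0.2500 = 0.1125 m
robot under decel: 0.4500²/(2·4.0000) = 0.0253 m
person approaches 1.6000·(0.2500+0.1125) = 0.5800 m
margins: 0.0200+0.0250+0.0000 = 0.0450 m
sum ≈ 0.1125+0.0253+0.5800+0.0450 ≈ 0.7628 m = S ✓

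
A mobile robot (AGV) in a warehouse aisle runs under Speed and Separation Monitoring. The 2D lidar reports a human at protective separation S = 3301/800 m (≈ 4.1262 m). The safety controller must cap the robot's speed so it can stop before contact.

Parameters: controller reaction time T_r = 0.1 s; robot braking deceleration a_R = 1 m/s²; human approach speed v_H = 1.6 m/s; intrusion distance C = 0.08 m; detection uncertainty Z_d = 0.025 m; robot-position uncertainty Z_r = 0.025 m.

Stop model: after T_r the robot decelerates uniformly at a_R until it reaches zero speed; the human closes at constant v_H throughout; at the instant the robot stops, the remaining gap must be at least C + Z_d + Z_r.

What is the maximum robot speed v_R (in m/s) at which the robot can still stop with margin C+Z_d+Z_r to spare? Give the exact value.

at the boundary: (1/2)·v² + (17/10)·v + (-3069/800) = 0
  disc = (17/10)² − 4·(1/2)·(-3069/800) = 169/16 ; √disc = 13/4
  v_R = (−(17/10) + 13/4) / (2·(1/2)) = 31/20 m/s
check:
stop time T_s = (31/20)/1 = 1.5500 s
robot covers v_R·T_r = 1.5500·0.1000 = 0.1550 m before braking
robot under decel: 1.5500²/(2·1.0000) = 1.2012 m
human over T_r+T_s: 1.6000·(0.1000+1.5500) = 2.6400 m
C+Z_d+Z_r = 0.0800+0.0250+0.0250 = 0.1300 m
sum ≈ 0.1550+1.2012+2.6400+0.1300 ≈ 4.1262 m = S ✓

v_R_max = 31/20 m/s = 1.5500 m/s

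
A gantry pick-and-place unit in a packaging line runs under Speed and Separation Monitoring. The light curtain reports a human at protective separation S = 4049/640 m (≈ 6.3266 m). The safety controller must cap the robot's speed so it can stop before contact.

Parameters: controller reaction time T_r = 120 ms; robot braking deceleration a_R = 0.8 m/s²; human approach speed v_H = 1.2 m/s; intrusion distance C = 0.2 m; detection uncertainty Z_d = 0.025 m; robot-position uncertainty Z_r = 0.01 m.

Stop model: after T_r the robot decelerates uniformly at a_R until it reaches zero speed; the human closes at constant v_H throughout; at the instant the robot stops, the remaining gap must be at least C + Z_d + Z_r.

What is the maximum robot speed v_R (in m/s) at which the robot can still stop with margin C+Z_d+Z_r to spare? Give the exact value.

quadratic (5/8)·v² + (81/50)·v + (-95161/16000) = 0
  disc = (81/50)² − 4·(5/8)·(-95161/16000) = 2798929/160000 ; √disc = 1673/400
  v_R = (−(81/50) + 1673/400) / (2·(5/8)) = 41/20 m/s
check:
braking lasts T_s = (41/20)/(4/5) = 2.5625 s
robot in T_r: 2.0500·0.1200 = 0.2460 m
robot covers 2.0500·2.5625 − ½·0.8000·2.5625² = 2.6266 m while stopping
human over T_r+T_s: 1.2000·(0.1200+2.5625) = 3.2190 m
residual clearance needed = 0.2000+0.0250+0.0100 = 0.2350 m
sum ≈ 0.2460+2.6266+3.2190+0.2350 ≈ 6.3266 m = S ✓

v_R_max = 41/20 m/s = 2.0500 m/s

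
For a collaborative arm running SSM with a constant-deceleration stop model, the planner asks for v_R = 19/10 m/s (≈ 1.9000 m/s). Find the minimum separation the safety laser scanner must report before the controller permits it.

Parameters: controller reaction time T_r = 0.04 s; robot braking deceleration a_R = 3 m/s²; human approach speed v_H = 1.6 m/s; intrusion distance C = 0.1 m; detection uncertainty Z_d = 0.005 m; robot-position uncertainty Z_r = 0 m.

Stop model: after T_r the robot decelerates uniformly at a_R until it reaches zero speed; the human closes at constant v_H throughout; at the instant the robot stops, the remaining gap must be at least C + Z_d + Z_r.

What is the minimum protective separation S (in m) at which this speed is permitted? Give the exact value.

T_s = v_R/a_R = (19/10)/3 = 0.6333 s
robot covers v_R·T_r = 1.9000·0.0400 = 0.0760 m before braking
robot under decel: 1.9000²/(2·3.0000) = 0.6017 m
human over T_r+T_s: 1.6000·(0.0400+0.6333) = 1.0773 m
margins: 0.1000+0.0050+0.0000 = 0.1050 m
S_min ≈ 0.0760+0.6017+1.0773+0.1050  ⇒  S_min = 93/50 m

S_min = 93/50 m = 1.8600 m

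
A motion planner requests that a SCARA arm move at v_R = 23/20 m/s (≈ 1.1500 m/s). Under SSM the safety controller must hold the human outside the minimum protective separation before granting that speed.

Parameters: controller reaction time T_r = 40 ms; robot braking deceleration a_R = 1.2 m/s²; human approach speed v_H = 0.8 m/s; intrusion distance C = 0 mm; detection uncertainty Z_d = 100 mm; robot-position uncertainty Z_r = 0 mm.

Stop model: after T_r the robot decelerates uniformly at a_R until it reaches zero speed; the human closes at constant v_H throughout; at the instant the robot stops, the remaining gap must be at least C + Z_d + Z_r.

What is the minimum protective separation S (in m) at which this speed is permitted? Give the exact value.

S_min = 35897/24000 m = 1.4957 m

T_s = v_R/a_R = (23/20)/(6/5) = 0.9583 s
reaction-phase robot travel = 1.1500·0.0400 = 0.0460 m
robot covers 1.1500·0.9583 − ½·1.2000·0.9583² = 0.5510 m while stopping
human closes 0.8000·0.9983 = 0.7987 m
residual clearance needed = 0.0000+0.1000+0.0000 = 0.1000 m
S_min ≈ 0.0460+0.5510+0.7987+0.1000  ⇒  S_min = 35897/24000 m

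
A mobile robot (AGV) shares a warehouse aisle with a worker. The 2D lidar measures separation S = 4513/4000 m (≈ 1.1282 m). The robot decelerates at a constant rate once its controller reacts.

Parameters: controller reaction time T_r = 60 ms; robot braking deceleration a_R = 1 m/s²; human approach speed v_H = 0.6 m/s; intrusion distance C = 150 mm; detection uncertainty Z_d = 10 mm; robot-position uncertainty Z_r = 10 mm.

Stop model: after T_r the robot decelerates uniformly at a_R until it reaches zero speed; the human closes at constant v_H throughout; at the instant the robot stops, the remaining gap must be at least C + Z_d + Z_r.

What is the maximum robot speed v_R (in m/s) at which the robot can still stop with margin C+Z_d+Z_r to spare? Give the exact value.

collect terms ⇒ (1/2)·v_R² + (33/50)·v_R + (-3689/4000) = 0
  disc = (33/50)² − 4·(1/2)·(-3689/4000) = 22801/10000 ; √disc = 151/100
  v_R = (−(33/50) + 151/100) / (2·(1/2)) = 17/20 m/s
check:
stop time T_s = (17/20)/1 = 0.8500 s
robot in T_r: 0.8500·0.0600 = 0.0510 m
robot under decel: 0.8500²/(2·1.0000) = 0.3613 m
human closes 0.6000·0.9100 = 0.5460 m
margins: 0.1500+0.0100+0.0100 = 0.1700 m
sum ≈ 0.0510+0.3613+0.5460+0.1700 ≈ 1.1282 m = S ✓

v_R_max = 17/20 m/s = 0.8500 m/s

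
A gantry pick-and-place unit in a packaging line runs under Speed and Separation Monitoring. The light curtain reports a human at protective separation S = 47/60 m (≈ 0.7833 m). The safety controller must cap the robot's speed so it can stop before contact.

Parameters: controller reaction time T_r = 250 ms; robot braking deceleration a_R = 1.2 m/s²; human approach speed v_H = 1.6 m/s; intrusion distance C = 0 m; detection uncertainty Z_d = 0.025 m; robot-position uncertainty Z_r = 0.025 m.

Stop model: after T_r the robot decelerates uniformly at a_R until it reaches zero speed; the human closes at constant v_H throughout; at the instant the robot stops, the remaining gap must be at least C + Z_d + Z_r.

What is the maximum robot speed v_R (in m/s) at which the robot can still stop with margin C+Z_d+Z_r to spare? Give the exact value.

collect terms ⇒ (5/12)·v_R² + (19/12)·v_R + (-1/3) = 0
  disc = (19/12)² − 4·(5/12)·(-1/3) = 49/16 ; √disc = 7/4
  v_R = (−(19/12) + 7/4) / (2·(5/12)) = 1/5 m/s
check:
braking lasts T_s = (1/5)/(6/5) = 0.1667 s
robot in T_r: 0.2000·0.2500 = 0.0500 m
robot under decel: 0.2000²/(2·1.2000) = 0.0167 m
person approaches 1.6000·(0.2500+0.1667) = 0.6667 m
residual clearance needed = 0.0000+0.0250+0.0250 = 0.0500 m
sum ≈ 0.0500+0.0167+0.6667+0.0500 ≈ 0.7833 m = S ✓

v_R_max = 1/5 m/s = 0.2000 m/s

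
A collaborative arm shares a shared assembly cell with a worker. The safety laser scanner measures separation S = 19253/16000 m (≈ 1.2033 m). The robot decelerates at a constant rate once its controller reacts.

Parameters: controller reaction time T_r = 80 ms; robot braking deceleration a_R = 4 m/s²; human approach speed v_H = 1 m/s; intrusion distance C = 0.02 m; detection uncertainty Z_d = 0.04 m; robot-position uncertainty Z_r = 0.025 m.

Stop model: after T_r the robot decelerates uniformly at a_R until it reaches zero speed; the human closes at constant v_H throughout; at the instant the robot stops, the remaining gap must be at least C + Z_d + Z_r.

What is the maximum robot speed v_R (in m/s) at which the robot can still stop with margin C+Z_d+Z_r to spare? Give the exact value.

v_R_max = 37/20 m/s = 1.8500 m/s

quadratic (1/8)·v² + (33/100)·v + (-16613/16000) = 0
  disc = (33/100)² − 4·(1/8)·(-16613/16000) = 100489/160000 ; √disc = 317/400
  v_R = (−(33/100) + 317/400) / (2·(1/8)) = 37/20 m/s
check:
braking lasts T_s = (37/20)/4 = 0.4625 s
robot in T_r: 1.8500·0.0800 = 0.1480 m
braking distance = 1.8500²/(2·4.0000) = 0.4278 m
human over T_r+T_s: 1.0000·(0.0800+0.4625) = 0.5425 m
residual clearance needed = 0.0200+0.0400+0.0250 = 0.0850 m
sum ≈ 0.1480+0.4278+0.5425+0.0850 ≈ 1.2033 m = S ✓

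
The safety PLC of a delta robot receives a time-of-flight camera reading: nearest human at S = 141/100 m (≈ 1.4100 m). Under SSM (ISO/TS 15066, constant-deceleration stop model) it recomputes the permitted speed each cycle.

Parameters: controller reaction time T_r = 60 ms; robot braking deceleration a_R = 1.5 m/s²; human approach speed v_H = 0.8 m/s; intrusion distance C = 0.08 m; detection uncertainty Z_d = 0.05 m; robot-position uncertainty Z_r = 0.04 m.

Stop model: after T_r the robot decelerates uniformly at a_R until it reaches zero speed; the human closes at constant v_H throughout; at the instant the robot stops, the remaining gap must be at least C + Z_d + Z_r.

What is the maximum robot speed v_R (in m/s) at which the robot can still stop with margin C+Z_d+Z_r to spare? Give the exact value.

collect terms ⇒ (1/3)·v_R² + (89/150)·v_R + (-149/125) = 0
  disc = (89/150)² − 4·(1/3)·(-149/125) = 43681/22500 ; √disc = 209/150
  v_R = (−(89/150) + 209/150) / (2·(1/3)) = 6/5 m/s
check:
T_s = v_R/a_R = (6/5)/(3/2) = 0.8000 s
reaction-phase robot travel = 1.2000·0.0600 = 0.0720 m
robot under decel: 1.2000²/(2·1.5000) = 0.4800 m
person approaches 0.8000·(0.0600+0.8000) = 0.6880 m
residual clearance needed = 0.0800+0.0500+0.0400 = 0.1700 m
sum ≈ 0.0720+0.4800+0.6880+0.1700 ≈ 1.4100 m = S ✓

v_R_max = 6/5 m/s = 1.2000 m/s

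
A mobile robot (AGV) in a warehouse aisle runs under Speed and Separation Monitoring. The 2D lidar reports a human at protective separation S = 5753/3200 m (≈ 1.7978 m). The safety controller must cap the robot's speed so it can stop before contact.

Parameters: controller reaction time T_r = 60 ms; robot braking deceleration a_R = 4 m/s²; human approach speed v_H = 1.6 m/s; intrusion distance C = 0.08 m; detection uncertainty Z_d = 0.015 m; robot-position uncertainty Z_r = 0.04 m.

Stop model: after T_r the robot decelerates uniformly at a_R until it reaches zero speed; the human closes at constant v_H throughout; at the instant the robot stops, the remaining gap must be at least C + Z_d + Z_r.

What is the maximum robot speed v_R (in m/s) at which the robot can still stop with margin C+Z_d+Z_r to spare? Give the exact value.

quadratic (1/8)·v² + (23/50)·v + (-25069/16000) = 0
  disc = (23/50)² − 4·(1/8)·(-25069/16000) = 159201/160000 ; √disc = 399/400
  v_R = (−(23/50) + 399/400) / (2·(1/8)) = 43/20 m/s
check:
braking lasts T_s = (43/20)/4 = 0.5375 s
reaction-phase robot travel = 2.1500·0.0600 = 0.1290 m
robot under decel: 2.1500²/(2·4.0000) = 0.5778 m
human over T_r+T_s: 1.6000·(0.0600+0.5375) = 0.9560 m
C+Z_d+Z_r = 0.0800+0.0150+0.0400 = 0.1350 m
sum ≈ 0.1290+0.5778+0.9560+0.1350 ≈ 1.7978 m = S ✓

v_R_max = 43/20 m/s = 2.1500 m/s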